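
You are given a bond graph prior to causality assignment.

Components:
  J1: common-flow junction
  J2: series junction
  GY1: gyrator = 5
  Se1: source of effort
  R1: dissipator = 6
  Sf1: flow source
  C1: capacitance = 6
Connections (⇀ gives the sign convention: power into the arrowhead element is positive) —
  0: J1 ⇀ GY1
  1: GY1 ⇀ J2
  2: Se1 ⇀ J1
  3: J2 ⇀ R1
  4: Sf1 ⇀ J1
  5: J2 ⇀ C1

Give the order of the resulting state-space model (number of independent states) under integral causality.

1  (C1 all integral)

bond 2 →J1  (Se1: effort source, stroke at far end)
bond 4 →Sf1  (Sf1: flow source, stroke at near end)
bond 0 →J1  (J1: bond 4 brought flow, rest push out)
bond 1 →J2  (GY1: gyrator matches bond 0)
bond 5 →J2  (prefer integral on C1)
bond 3 →R1  (J2: last free bond brings flow in)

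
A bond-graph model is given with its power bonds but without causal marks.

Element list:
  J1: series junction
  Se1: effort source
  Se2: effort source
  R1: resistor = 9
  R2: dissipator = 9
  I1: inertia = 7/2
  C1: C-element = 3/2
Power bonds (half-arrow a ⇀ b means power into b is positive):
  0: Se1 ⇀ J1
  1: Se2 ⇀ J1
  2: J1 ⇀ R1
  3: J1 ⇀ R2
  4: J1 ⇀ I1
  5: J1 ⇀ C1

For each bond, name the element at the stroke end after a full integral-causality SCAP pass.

β0 stroke at J1  (Se1: effort source, stroke at far end)
β1 stroke at J1  (Se2: effort source, stroke at far end)
β4 stroke at I1  (I1 outputs flow p/I1)
β2 stroke at J1  (J1: bond 4 brought flow, rest push out)
β3 stroke at J1  (J1 flow already set via bond 4)
β5 stroke at J1  (1-jn J1 has f-setter on 4)

β0 |J1
β1 |J1
β2 |J1
β3 |J1
β4 |I1
β5 |J1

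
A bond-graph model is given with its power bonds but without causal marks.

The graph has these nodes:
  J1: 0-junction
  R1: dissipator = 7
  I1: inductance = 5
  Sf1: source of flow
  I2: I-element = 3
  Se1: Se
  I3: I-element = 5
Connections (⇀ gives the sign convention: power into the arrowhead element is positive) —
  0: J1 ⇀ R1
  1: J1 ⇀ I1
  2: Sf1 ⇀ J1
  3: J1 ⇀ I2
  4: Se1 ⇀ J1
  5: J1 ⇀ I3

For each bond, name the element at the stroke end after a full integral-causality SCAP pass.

bond 2 →Sf1  (Sf1 fixes flow; stroke at Sf1)
bond 4 →J1  (source Se1 imposes e)
bond 0 →R1  (J1: bond 4 brought effort, rest push out)
bond 1 →I1  (J1: bond 4 brought effort, rest push out)
bond 3 →I2  (J1 effort already set via bond 4)
bond 5 →I3  (J1 effort already set via bond 4)

b0 stroke at R1
b1 stroke at I1
b2 stroke at Sf1
b3 stroke at I2
b4 stroke at J1
b5 stroke at I3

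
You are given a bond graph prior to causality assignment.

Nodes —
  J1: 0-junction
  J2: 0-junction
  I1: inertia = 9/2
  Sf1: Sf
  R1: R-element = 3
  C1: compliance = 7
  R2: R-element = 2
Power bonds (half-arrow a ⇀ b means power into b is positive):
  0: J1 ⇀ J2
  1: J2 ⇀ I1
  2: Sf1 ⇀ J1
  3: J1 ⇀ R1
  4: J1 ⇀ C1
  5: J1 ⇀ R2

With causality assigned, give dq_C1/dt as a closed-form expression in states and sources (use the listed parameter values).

dq_C1/dt = F_Sf1 - 2*p_I1/9 - 5*q_C1/42

#2 |Sf1  (Sf1 fixes flow; stroke at Sf1)
#1 |I1  (I1 integral (f out))
#0 |J2  (J2: last free bond brings effort in)
#4 |J1  (C1: C, integral causality)
#3 |R1  (J1: bond 4 brought effort, rest push out)
#5 |R2  (common-e at J1 fixed by 4)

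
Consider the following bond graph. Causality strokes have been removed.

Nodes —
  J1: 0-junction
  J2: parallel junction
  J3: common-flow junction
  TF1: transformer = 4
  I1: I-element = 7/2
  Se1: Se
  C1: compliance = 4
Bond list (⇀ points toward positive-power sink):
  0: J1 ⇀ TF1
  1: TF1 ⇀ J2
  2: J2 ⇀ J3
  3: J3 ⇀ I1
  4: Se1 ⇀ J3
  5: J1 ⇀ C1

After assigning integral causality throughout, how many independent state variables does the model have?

2  (C1, I1 all integral)

#4 →J3  (source Se1 imposes e)
#3 →I1  (I1: I, integral causality)
#2 →J3  (J3: bond 3 brought flow, rest push out)
#1 →J2  (J2: last free bond brings effort in)
#0 →TF1  (TF TF1: opposite of bond 1)
#5 →J1  (J1 needs exactly one e-in)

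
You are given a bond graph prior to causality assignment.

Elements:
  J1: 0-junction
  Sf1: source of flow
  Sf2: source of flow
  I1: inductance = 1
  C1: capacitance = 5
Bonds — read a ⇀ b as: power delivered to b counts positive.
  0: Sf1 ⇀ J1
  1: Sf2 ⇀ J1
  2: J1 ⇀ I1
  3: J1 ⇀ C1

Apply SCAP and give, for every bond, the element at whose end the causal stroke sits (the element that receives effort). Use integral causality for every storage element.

bond 0 stroke→Sf1
bond 1 stroke→Sf2
bond 2 stroke→I1
bond 3 stroke→J1

β0 stroke at Sf1  (Sf1: flow source, stroke at near end)
β1 stroke at Sf2  (source Sf2 imposes f)
β2 stroke at I1  (I1 integral (f out))
β3 stroke at J1  (only one effort-in slot at J1)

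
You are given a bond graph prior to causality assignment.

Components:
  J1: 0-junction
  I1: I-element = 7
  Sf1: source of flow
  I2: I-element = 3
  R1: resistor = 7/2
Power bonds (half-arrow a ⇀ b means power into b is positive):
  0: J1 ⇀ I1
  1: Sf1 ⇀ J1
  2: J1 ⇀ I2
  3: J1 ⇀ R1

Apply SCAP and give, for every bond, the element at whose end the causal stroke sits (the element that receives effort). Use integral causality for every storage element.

bond 0 stroke→I1
bond 1 stroke→Sf1
bond 2 stroke→I2
bond 3 stroke→J1

b1 →Sf1  (source Sf1 imposes f)
b0 →I1  (I1 outputs flow p/I1)
b2 →I2  (I2 outputs flow p/I2)
b3 →J1  (closing 0-jn rule on J1)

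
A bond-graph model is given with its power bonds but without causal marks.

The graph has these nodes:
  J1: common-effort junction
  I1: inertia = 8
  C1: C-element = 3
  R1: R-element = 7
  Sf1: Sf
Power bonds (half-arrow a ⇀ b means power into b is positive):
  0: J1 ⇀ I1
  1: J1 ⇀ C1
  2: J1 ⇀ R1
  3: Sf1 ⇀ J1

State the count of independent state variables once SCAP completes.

2  (C1, I1 all integral)

#3 stroke at Sf1  (Sf1 fixes flow; stroke at Sf1)
#0 stroke at I1  (I1 integral (f out))
#1 stroke at J1  (prefer integral on C1)
#2 stroke at R1  (J1: bond 1 brought effort, rest push out)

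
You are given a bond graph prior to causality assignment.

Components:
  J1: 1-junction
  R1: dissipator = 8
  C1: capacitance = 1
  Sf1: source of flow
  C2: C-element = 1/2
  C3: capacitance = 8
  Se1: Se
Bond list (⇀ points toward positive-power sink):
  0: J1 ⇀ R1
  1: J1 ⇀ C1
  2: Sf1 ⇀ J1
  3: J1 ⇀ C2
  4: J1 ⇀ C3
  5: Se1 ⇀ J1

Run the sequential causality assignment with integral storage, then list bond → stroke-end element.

bond 0 |J1
bond 1 |J1
bond 2 |Sf1
bond 3 |J1
bond 4 |J1
bond 5 |J1

β2 |Sf1  (Sf1 (Sf) sets flow on bond)
β5 |J1  (Se1: effort source, stroke at far end)
β0 |J1  (common-f at J1 fixed by 2)
β1 |J1  (common-f at J1 fixed by 2)
β3 |J1  (J1: bond 2 brought flow, rest push out)
β4 |J1  (1-jn J1 has f-setter on 2)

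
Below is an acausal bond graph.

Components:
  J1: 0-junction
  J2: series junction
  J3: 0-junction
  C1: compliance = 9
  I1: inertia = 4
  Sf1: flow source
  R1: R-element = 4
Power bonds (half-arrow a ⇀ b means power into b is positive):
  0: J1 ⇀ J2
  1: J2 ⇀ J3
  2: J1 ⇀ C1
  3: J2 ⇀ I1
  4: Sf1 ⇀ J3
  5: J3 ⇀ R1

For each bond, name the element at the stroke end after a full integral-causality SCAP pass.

bond 0 |J2
bond 1 |J2
bond 2 |J1
bond 3 |I1
bond 4 |Sf1
bond 5 |J3

bond 4 |Sf1  (Sf1: flow source, stroke at near end)
bond 2 |J1  (C1: C, integral causality)
bond 0 |J2  (0-jn J1 has e-setter on 2)
bond 3 |I1  (I1 outputs flow p/I1)
bond 1 |J2  (1-jn J2 has f-setter on 3)
bond 5 |J3  (J3: last free bond brings effort in)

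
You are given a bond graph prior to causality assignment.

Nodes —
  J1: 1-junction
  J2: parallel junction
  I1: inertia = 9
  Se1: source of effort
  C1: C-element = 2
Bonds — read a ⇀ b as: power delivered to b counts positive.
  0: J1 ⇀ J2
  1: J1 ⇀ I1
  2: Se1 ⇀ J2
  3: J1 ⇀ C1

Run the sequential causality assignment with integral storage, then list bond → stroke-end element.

bond 0 →J1
bond 1 →I1
bond 2 →J2
bond 3 →J1

#2 →J2  (Se1 (Se) sets effort on bond)
#0 →J1  (0-jn J2 has e-setter on 2)
#1 →I1  (prefer integral on I1)
#3 →J1  (common-f at J1 fixed by 1)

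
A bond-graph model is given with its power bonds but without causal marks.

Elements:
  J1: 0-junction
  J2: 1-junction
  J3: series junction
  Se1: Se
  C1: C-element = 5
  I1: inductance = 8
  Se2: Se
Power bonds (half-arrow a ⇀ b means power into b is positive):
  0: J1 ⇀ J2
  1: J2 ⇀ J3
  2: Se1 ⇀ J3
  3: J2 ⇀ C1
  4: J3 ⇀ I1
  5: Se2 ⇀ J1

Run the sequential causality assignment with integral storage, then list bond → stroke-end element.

bond 2 →J3  (Se1 (Se) sets effort on bond)
bond 5 →J1  (Se2: effort source, stroke at far end)
bond 0 →J2  (0-jn J1 has e-setter on 5)
bond 3 →J2  (C1 outputs effort q/C1)
bond 1 →J3  (closing 1-jn rule on J2)
bond 4 →I1  (J3 needs exactly one f-in)

β0 stroke at J2
β1 stroke at J3
β2 stroke at J3
β3 stroke at J2
β4 stroke at I1
β5 stroke at J1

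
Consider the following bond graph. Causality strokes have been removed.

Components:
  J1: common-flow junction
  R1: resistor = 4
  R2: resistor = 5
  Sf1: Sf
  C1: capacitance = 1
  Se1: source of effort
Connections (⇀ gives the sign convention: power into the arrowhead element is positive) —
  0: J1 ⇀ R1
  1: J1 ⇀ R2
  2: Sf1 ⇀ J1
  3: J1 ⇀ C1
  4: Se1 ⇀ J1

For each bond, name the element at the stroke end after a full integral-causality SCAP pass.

β0 stroke→J1
β1 stroke→J1
β2 stroke→Sf1
β3 stroke→J1
β4 stroke→J1

#2 →Sf1  (Sf1 fixes flow; stroke at Sf1)
#4 →J1  (Se1 (Se) sets effort on bond)
#0 →J1  (common-f at J1 fixed by 2)
#1 →J1  (J1: bond 2 brought flow, rest push out)
#3 →J1  (common-f at J1 fixed by 2)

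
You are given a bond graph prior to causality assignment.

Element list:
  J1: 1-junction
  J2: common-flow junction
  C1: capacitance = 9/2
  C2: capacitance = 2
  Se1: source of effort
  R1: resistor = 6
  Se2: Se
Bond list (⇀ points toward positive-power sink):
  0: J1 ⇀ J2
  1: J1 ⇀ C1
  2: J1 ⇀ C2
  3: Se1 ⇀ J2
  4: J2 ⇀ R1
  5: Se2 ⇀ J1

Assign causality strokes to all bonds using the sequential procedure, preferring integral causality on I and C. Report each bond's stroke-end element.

#3 stroke→J2  (Se1 (Se) sets effort on bond)
#5 stroke→J1  (source Se2 imposes e)
#1 stroke→J1  (prefer integral on C1)
#2 stroke→J1  (C2: C, integral causality)
#0 stroke→J2  (J1: last free bond brings flow in)
#4 stroke→R1  (closing 1-jn rule on J2)

β0 stroke at J2
β1 stroke at J1
β2 stroke at J1
β3 stroke at J2
β4 stroke at R1
β5 stroke at J1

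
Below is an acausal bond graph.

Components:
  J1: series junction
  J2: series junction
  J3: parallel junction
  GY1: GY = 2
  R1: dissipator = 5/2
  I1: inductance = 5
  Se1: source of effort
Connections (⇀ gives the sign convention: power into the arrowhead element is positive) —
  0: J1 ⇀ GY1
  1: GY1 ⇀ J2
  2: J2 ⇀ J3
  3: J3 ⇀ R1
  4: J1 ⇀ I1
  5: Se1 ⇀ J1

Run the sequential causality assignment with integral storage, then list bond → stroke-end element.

b0 stroke at J1
b1 stroke at J2
b2 stroke at J3
b3 stroke at R1
b4 stroke at I1
b5 stroke at J1

#5 stroke→J1  (source Se1 imposes e)
#4 stroke→I1  (I1 outputs flow p/I1)
#0 stroke→J1  (common-f at J1 fixed by 4)
#1 stroke→J2  (through GY1, causality inverts; strokes same side of GY1)
#2 stroke→J3  (only one flow-in slot at J2)
#3 stroke→R1  (J3: bond 2 brought effort, rest push out)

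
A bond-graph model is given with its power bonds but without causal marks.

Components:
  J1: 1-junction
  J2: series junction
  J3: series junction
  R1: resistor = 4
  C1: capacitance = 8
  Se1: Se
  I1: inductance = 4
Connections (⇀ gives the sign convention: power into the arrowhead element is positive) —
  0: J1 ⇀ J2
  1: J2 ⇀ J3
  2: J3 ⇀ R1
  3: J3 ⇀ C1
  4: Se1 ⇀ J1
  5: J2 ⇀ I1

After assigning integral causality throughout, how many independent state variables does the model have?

2  (C1, I1 all integral)

b4 →J1  (Se1 fixes effort; stroke away)
b0 →J2  (J1 needs exactly one f-in)
b3 →J3  (C1: C, integral causality)
b5 →I1  (I1 outputs flow p/I1)
b1 →J2  (J2: bond 5 brought flow, rest push out)
b2 →J3  (common-f at J3 fixed by 1)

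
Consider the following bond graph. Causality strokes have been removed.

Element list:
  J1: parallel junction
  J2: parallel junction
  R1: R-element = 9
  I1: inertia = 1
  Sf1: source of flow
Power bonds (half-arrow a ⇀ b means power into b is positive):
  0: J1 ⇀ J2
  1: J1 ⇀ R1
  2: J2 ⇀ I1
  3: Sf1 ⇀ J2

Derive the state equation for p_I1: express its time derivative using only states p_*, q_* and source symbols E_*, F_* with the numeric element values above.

b3 →Sf1  (Sf1 fixes flow; stroke at Sf1)
b2 →I1  (I1 integral (f out))
b0 →J2  (J2 needs exactly one e-in)
b1 →J1  (only one effort-in slot at J1)

dp_I1/dt = 9*F_Sf1 - 9*p_I1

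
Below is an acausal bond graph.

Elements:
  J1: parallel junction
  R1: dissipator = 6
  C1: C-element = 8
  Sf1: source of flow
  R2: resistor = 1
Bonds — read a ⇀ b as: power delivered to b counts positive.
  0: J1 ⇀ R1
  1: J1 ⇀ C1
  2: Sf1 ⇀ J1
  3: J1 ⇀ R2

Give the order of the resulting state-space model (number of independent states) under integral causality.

1  (C1 all integral)

bond 2 →Sf1  (Sf1: flow source, stroke at near end)
bond 1 →J1  (prefer integral on C1)
bond 0 →R1  (J1: bond 1 brought effort, rest push out)
bond 3 →R2  (J1: bond 1 brought effort, rest push out)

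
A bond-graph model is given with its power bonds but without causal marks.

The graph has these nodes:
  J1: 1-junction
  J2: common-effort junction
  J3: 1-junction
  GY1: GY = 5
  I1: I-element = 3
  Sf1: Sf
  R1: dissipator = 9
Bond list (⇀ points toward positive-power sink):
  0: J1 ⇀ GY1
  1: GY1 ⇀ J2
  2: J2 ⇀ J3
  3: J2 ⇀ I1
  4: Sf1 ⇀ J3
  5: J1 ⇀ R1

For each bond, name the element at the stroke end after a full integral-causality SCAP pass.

#4 stroke at Sf1  (Sf1: flow source, stroke at near end)
#2 stroke at J3  (J3: bond 4 brought flow, rest push out)
#3 stroke at I1  (I1 integral (f out))
#1 stroke at J2  (closing 0-jn rule on J2)
#0 stroke at J1  (GY1 both-in/both-out from 1)
#5 stroke at R1  (J1: last free bond brings flow in)

β0 stroke→J1
β1 stroke→J2
β2 stroke→J3
β3 stroke→I1
β4 stroke→Sf1
β5 stroke→R1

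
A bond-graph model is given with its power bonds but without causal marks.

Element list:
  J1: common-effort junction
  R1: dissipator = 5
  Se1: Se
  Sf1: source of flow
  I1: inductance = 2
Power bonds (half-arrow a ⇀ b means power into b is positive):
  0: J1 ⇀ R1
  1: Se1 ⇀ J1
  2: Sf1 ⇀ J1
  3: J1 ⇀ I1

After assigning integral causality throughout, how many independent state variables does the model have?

1  (I1 all integral)

b1 →J1  (Se1 fixes effort; stroke away)
b2 →Sf1  (source Sf1 imposes f)
b0 →R1  (common-e at J1 fixed by 1)
b3 →I1  (0-jn J1 has e-setter on 1)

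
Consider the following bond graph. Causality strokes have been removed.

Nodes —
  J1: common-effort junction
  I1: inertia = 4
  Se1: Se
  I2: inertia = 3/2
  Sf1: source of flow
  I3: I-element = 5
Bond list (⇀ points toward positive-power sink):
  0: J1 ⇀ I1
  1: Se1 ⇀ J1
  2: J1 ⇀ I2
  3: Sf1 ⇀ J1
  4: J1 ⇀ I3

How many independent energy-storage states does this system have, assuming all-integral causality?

bond 1 |J1  (source Se1 imposes e)
bond 3 |Sf1  (Sf1 (Sf) sets flow on bond)
bond 0 |I1  (common-e at J1 fixed by 1)
bond 2 |I2  (J1: bond 1 brought effort, rest push out)
bond 4 |I3  (J1 effort already set via bond 1)

3  (I1, I2, I3 all integral)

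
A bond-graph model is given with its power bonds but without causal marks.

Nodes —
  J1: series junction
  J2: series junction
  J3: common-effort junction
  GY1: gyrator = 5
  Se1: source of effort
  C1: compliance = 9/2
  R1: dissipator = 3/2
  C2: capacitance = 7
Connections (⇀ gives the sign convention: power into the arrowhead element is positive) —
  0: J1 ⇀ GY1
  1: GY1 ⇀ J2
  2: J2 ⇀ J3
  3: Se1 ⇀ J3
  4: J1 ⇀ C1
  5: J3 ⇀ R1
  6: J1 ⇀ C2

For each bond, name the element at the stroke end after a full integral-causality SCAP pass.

bond 3 |J3  (Se1 fixes effort; stroke away)
bond 2 |J2  (common-e at J3 fixed by 3)
bond 5 |R1  (J3 effort already set via bond 3)
bond 1 |GY1  (J2 needs exactly one f-in)
bond 0 |GY1  (GY1 both-in/both-out from 1)
bond 4 |J1  (1-jn J1 has f-setter on 0)
bond 6 |J1  (common-f at J1 fixed by 0)

b0 stroke→GY1
b1 stroke→GY1
b2 stroke→J2
b3 stroke→J3
b4 stroke→J1
b5 stroke→R1
b6 stroke→J1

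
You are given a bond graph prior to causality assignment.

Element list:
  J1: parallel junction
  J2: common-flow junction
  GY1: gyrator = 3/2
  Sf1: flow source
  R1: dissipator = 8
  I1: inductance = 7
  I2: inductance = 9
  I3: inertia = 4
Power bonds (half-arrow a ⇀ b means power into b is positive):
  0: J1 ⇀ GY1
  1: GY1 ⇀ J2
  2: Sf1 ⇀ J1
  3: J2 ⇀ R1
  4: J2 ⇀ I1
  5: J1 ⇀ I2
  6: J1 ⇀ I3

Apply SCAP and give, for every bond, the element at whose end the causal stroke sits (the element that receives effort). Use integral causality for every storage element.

β0 |J1
β1 |J2
β2 |Sf1
β3 |J2
β4 |I1
β5 |I2
β6 |I3

β2 stroke at Sf1  (source Sf1 imposes f)
β4 stroke at I1  (prefer integral on I1)
β1 stroke at J2  (J2 flow already set via bond 4)
β3 stroke at J2  (common-f at J2 fixed by 4)
β0 stroke at J1  (through GY1, causality inverts; strokes same side of GY1)
β5 stroke at I2  (common-e at J1 fixed by 0)
β6 stroke at I3  (J1: bond 0 brought effort, rest push out)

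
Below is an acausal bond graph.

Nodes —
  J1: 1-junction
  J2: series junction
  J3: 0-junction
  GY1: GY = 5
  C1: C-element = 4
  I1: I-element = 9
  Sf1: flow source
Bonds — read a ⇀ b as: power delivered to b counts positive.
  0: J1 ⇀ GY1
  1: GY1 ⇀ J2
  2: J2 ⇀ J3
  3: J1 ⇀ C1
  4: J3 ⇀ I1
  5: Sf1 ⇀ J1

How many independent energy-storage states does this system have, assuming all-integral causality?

β5 stroke at Sf1  (Sf1: flow source, stroke at near end)
β0 stroke at J1  (common-f at J1 fixed by 5)
β3 stroke at J1  (J1: bond 5 brought flow, rest push out)
β1 stroke at J2  (GY1 both-in/both-out from 0)
β2 stroke at J3  (only one flow-in slot at J2)
β4 stroke at I1  (common-e at J3 fixed by 2)

2  (C1, I1 all integral)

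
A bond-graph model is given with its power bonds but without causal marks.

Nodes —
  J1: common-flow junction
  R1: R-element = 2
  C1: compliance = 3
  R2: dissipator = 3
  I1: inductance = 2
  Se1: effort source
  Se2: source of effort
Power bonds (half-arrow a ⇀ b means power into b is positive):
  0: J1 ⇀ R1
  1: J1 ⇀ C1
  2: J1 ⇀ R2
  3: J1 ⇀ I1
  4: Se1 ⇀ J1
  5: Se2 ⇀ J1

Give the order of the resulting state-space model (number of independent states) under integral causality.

b4 stroke at J1  (Se1 fixes effort; stroke away)
b5 stroke at J1  (Se2 fixes effort; stroke away)
b1 stroke at J1  (prefer integral on C1)
b3 stroke at I1  (prefer integral on I1)
b0 stroke at J1  (common-f at J1 fixed by 3)
b2 stroke at J1  (J1: bond 3 brought flow, rest push out)

2  (C1, I1 all integral)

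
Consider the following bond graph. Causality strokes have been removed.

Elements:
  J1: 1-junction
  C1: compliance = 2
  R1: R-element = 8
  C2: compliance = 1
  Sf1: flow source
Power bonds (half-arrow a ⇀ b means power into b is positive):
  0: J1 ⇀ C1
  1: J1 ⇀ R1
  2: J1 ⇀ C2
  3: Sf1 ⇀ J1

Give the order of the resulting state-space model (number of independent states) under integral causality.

2  (C1, C2 all integral)

#3 →Sf1  (Sf1: flow source, stroke at near end)
#0 →J1  (1-jn J1 has f-setter on 3)
#1 →J1  (J1: bond 3 brought flow, rest push out)
#2 →J1  (common-f at J1 fixed by 3)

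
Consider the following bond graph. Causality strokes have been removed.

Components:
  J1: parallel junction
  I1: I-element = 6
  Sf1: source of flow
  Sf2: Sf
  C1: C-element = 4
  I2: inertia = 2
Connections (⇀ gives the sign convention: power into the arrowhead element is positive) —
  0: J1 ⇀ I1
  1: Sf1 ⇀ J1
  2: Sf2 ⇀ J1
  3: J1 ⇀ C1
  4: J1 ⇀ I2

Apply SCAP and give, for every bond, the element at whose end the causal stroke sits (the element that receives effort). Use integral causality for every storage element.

b0 stroke→I1
b1 stroke→Sf1
b2 stroke→Sf2
b3 stroke→J1
b4 stroke→I2

b1 →Sf1  (Sf1 fixes flow; stroke at Sf1)
b2 →Sf2  (Sf2 (Sf) sets flow on bond)
b0 →I1  (I1 integral (f out))
b3 →J1  (C1 integral (e out))
b4 →I2  (common-e at J1 fixed by 3)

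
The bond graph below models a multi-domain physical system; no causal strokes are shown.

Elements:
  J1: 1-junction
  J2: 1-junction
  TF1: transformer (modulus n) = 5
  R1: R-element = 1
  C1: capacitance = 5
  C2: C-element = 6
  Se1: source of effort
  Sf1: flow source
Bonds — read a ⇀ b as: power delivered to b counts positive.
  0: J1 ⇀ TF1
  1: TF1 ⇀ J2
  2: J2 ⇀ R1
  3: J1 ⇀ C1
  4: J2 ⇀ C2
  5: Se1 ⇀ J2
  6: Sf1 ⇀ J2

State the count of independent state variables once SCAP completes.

bond 5 stroke→J2  (Se1: effort source, stroke at far end)
bond 6 stroke→Sf1  (source Sf1 imposes f)
bond 1 stroke→J2  (J2 flow already set via bond 6)
bond 2 stroke→J2  (J2: bond 6 brought flow, rest push out)
bond 4 stroke→J2  (J2 flow already set via bond 6)
bond 0 stroke→TF1  (TF1: transformer flips bond 1)
bond 3 stroke→J1  (common-f at J1 fixed by 0)

2  (C1, C2 all integral)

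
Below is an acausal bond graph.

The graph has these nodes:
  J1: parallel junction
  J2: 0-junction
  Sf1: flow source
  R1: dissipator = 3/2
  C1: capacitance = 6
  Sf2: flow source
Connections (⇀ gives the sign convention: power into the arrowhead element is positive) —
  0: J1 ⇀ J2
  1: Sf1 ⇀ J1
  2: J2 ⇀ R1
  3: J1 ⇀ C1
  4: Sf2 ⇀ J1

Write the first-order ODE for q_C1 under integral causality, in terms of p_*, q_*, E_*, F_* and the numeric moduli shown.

dq_C1/dt = F_Sf1 + F_Sf2 - q_C1/9

#1 |Sf1  (Sf1 (Sf) sets flow on bond)
#4 |Sf2  (source Sf2 imposes f)
#3 |J1  (prefer integral on C1)
#0 |J2  (0-jn J1 has e-setter on 3)
#2 |R1  (0-jn J2 has e-setter on 0)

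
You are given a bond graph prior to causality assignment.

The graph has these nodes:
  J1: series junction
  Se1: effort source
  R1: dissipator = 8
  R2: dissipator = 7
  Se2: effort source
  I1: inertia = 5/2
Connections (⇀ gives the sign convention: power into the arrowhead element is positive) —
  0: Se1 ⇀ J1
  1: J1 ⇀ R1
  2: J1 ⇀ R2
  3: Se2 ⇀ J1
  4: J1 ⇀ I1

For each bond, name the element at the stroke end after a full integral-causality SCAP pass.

#0 →J1  (Se1: effort source, stroke at far end)
#3 →J1  (source Se2 imposes e)
#4 →I1  (I1 integral (f out))
#1 →J1  (J1: bond 4 brought flow, rest push out)
#2 →J1  (1-jn J1 has f-setter on 4)

β0 →J1
β1 →J1
β2 →J1
β3 →J1
β4 →I1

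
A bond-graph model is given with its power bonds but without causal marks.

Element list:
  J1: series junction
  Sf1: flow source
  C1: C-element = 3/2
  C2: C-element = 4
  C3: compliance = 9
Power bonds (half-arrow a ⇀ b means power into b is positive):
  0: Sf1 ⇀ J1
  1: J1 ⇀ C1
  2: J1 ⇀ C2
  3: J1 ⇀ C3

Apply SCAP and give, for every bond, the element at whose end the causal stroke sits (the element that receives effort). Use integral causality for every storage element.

#0 →Sf1  (source Sf1 imposes f)
#1 →J1  (1-jn J1 has f-setter on 0)
#2 →J1  (J1: bond 0 brought flow, rest push out)
#3 →J1  (1-jn J1 has f-setter on 0)

β0 →Sf1
β1 →J1
β2 →J1
β3 →J1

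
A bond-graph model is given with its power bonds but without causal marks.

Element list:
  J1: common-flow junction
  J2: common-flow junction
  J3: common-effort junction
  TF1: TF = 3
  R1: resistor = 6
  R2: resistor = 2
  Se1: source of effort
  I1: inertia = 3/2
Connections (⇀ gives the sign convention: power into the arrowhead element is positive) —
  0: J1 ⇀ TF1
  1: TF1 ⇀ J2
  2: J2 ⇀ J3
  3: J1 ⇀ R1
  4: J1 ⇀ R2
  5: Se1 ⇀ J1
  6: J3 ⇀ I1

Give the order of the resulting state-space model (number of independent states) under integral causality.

1  (I1 all integral)

b5 stroke→J1  (Se1 (Se) sets effort on bond)
b6 stroke→I1  (prefer integral on I1)
b2 stroke→J3  (J3: last free bond brings effort in)
b1 stroke→J2  (common-f at J2 fixed by 2)
b0 stroke→TF1  (TF1 one-in-one-out from 1)
b3 stroke→J1  (common-f at J1 fixed by 0)
b4 stroke→J1  (1-jn J1 has f-setter on 0)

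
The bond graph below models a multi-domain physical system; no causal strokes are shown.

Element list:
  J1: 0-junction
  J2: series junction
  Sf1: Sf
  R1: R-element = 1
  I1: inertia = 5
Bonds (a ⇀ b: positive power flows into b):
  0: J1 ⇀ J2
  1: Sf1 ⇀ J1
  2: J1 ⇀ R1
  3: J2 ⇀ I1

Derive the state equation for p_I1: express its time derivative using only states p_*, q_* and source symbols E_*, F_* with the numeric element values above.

b1 →Sf1  (source Sf1 imposes f)
b3 →I1  (prefer integral on I1)
b0 →J2  (J2: bond 3 brought flow, rest push out)
b2 →J1  (only one effort-in slot at J1)

dp_I1/dt = F_Sf1 - p_I1/5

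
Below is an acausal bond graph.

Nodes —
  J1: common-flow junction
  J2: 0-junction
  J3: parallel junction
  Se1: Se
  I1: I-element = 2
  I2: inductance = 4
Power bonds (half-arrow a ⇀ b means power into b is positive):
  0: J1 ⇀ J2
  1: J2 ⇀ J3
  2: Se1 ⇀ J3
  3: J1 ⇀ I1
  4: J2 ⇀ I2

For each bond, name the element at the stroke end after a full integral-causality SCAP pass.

β2 |J3  (Se1 fixes effort; stroke away)
β1 |J2  (common-e at J3 fixed by 2)
β0 |J1  (0-jn J2 has e-setter on 1)
β4 |I2  (J2 effort already set via bond 1)
β3 |I1  (only one flow-in slot at J1)

bond 0 |J1
bond 1 |J2
bond 2 |J3
bond 3 |I1
bond 4 |I2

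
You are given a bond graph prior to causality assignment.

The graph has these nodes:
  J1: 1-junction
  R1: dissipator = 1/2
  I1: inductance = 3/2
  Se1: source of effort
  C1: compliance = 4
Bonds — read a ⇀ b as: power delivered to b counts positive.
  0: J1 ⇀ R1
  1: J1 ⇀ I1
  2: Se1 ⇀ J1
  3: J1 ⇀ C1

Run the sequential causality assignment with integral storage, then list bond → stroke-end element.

bond 0 stroke→J1
bond 1 stroke→I1
bond 2 stroke→J1
bond 3 stroke→J1

β2 →J1  (source Se1 imposes e)
β1 →I1  (prefer integral on I1)
β0 →J1  (J1: bond 1 brought flow, rest push out)
β3 →J1  (common-f at J1 fixed by 1)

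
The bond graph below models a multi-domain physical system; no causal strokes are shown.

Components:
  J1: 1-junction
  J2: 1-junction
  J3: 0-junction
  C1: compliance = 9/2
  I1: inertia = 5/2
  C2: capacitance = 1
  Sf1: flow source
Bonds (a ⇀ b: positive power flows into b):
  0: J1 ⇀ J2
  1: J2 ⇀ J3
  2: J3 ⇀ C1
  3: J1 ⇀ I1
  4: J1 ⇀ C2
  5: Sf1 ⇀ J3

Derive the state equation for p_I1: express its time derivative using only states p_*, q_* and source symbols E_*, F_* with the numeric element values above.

dp_I1/dt = -2*q_C1/9 - q_C2

#5 |Sf1  (Sf1 fixes flow; stroke at Sf1)
#2 |J3  (C1 integral (e out))
#1 |J2  (common-e at J3 fixed by 2)
#0 |J1  (J2 needs exactly one f-in)
#3 |I1  (I1 integral (f out))
#4 |J1  (J1: bond 3 brought flow, rest push out)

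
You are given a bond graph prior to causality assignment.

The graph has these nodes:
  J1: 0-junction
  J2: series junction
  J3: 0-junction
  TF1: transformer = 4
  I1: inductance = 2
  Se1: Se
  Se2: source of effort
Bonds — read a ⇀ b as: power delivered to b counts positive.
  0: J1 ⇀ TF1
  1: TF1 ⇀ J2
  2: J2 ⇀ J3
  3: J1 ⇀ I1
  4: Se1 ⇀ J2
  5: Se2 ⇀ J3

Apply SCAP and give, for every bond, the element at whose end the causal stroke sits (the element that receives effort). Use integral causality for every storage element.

bond 0 stroke at J1
bond 1 stroke at TF1
bond 2 stroke at J2
bond 3 stroke at I1
bond 4 stroke at J2
bond 5 stroke at J3

β4 |J2  (Se1: effort source, stroke at far end)
β5 |J3  (Se2 fixes effort; stroke away)
β2 |J2  (common-e at J3 fixed by 5)
β1 |TF1  (J2: last free bond brings flow in)
β0 |J1  (TF1: transformer flips bond 1)
β3 |I1  (J1 effort already set via bond 0)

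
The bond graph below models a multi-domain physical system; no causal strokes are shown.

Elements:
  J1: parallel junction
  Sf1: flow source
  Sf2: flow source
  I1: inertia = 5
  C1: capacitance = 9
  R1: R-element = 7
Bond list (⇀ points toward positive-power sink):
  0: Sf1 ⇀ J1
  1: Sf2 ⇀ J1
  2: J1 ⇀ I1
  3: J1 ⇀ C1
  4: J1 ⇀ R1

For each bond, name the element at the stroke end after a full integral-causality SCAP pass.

b0 →Sf1
b1 →Sf2
b2 →I1
b3 →J1
b4 →R1

#0 →Sf1  (Sf1 (Sf) sets flow on bond)
#1 →Sf2  (Sf2 (Sf) sets flow on bond)
#2 →I1  (I1 outputs flow p/I1)
#3 →J1  (C1 integral (e out))
#4 →R1  (common-e at J1 fixed by 3)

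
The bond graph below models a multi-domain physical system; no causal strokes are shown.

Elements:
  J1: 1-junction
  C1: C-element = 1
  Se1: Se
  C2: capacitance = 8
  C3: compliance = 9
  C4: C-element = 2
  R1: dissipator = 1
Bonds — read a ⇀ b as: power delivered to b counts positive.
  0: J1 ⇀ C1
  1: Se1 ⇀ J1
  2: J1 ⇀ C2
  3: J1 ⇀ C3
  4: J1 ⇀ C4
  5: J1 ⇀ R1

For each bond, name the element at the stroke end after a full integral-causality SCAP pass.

bond 1 |J1  (Se1 (Se) sets effort on bond)
bond 0 |J1  (prefer integral on C1)
bond 2 |J1  (C2: C, integral causality)
bond 3 |J1  (C3 outputs effort q/C3)
bond 4 |J1  (C4 integral (e out))
bond 5 |R1  (J1: last free bond brings flow in)

bond 0 stroke at J1
bond 1 stroke at J1
bond 2 stroke at J1
bond 3 stroke at J1
bond 4 stroke at J1
bond 5 stroke at R1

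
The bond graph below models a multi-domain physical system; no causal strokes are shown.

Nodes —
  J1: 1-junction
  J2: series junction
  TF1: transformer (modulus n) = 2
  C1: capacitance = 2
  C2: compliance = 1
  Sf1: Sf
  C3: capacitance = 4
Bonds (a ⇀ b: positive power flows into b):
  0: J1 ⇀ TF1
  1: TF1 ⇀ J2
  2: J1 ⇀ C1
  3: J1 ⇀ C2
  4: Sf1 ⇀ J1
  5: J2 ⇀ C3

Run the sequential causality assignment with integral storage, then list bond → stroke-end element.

bond 4 →Sf1  (Sf1 (Sf) sets flow on bond)
bond 0 →J1  (common-f at J1 fixed by 4)
bond 2 →J1  (J1 flow already set via bond 4)
bond 3 →J1  (1-jn J1 has f-setter on 4)
bond 1 →TF1  (TF1 one-in-one-out from 0)
bond 5 →J2  (J2: bond 1 brought flow, rest push out)

#0 stroke at J1
#1 stroke at TF1
#2 stroke at J1
#3 stroke at J1
#4 stroke at Sf1
#5 stroke at J2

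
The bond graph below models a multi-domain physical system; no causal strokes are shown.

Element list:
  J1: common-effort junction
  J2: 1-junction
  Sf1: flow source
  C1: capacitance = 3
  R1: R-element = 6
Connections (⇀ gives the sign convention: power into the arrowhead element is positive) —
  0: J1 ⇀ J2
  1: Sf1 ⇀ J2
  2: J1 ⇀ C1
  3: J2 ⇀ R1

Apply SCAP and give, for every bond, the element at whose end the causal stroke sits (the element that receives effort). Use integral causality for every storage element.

bond 1 |Sf1  (source Sf1 imposes f)
bond 0 |J2  (J2: bond 1 brought flow, rest push out)
bond 3 |J2  (1-jn J2 has f-setter on 1)
bond 2 |J1  (J1 needs exactly one e-in)

β0 →J2
β1 →Sf1
β2 →J1
β3 →J2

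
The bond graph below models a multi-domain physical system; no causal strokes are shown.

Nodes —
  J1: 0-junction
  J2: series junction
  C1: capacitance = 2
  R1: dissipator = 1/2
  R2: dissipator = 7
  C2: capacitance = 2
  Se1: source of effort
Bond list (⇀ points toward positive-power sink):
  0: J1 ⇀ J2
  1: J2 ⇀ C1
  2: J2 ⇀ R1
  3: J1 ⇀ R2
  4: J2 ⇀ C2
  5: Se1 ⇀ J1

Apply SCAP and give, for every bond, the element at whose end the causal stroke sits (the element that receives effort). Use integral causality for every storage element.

#0 stroke at J2
#1 stroke at J2
#2 stroke at R1
#3 stroke at R2
#4 stroke at J2
#5 stroke at J1

b5 |J1  (Se1: effort source, stroke at far end)
b0 |J2  (0-jn J1 has e-setter on 5)
b3 |R2  (common-e at J1 fixed by 5)
b1 |J2  (C1: C, integral causality)
b4 |J2  (C2: C, integral causality)
b2 |R1  (J2: last free bond brings flow in)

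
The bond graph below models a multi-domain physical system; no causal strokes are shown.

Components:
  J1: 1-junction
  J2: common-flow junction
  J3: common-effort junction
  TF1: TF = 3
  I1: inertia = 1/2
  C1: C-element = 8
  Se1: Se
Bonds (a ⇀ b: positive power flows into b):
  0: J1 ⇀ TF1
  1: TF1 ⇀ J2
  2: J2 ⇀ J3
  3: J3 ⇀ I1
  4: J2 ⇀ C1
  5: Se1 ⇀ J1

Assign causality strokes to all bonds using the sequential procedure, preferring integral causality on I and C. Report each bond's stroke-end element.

bond 5 →J1  (Se1: effort source, stroke at far end)
bond 0 →TF1  (J1: last free bond brings flow in)
bond 1 →J2  (TF1: transformer flips bond 0)
bond 3 →I1  (I1 outputs flow p/I1)
bond 2 →J3  (closing 0-jn rule on J3)
bond 4 →J2  (J2: bond 2 brought flow, rest push out)

#0 stroke at TF1
#1 stroke at J2
#2 stroke at J3
#3 stroke at I1
#4 stroke at J2
#5 stroke at J1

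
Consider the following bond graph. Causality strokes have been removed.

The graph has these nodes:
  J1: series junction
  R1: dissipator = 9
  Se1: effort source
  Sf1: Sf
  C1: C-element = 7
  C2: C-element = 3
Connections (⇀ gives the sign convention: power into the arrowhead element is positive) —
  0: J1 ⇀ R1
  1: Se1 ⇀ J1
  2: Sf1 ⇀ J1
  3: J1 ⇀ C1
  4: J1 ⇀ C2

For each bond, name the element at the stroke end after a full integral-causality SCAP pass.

#1 |J1  (Se1 (Se) sets effort on bond)
#2 |Sf1  (Sf1 fixes flow; stroke at Sf1)
#0 |J1  (J1 flow already set via bond 2)
#3 |J1  (J1 flow already set via bond 2)
#4 |J1  (J1 flow already set via bond 2)

#0 →J1
#1 →J1
#2 →Sf1
#3 →J1
#4 →J1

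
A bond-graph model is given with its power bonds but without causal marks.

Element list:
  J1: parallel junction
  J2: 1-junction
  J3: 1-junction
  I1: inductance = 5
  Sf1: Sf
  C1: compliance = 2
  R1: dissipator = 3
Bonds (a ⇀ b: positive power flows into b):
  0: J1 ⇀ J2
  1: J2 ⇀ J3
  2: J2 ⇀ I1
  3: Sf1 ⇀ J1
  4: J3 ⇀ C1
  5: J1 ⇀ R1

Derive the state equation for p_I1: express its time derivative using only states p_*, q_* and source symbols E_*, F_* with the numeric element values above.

dp_I1/dt = 3*F_Sf1 - 3*p_I1/5 - q_C1/2

bond 3 |Sf1  (Sf1: flow source, stroke at near end)
bond 2 |I1  (I1: I, integral causality)
bond 0 |J2  (J2 flow already set via bond 2)
bond 1 |J2  (J2: bond 2 brought flow, rest push out)
bond 4 |J3  (1-jn J3 has f-setter on 1)
bond 5 |J1  (J1 needs exactly one e-in)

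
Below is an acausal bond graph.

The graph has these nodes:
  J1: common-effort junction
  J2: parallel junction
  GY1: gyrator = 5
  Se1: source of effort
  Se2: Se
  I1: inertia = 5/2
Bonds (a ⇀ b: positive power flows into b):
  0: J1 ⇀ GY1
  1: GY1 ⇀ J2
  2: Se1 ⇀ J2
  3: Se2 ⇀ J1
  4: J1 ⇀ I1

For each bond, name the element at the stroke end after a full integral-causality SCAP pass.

bond 2 stroke at J2  (Se1 (Se) sets effort on bond)
bond 3 stroke at J1  (source Se2 imposes e)
bond 0 stroke at GY1  (0-jn J1 has e-setter on 3)
bond 4 stroke at I1  (J1 effort already set via bond 3)
bond 1 stroke at GY1  (0-jn J2 has e-setter on 2)

#0 |GY1
#1 |GY1
#2 |J2
#3 |J1
#4 |I1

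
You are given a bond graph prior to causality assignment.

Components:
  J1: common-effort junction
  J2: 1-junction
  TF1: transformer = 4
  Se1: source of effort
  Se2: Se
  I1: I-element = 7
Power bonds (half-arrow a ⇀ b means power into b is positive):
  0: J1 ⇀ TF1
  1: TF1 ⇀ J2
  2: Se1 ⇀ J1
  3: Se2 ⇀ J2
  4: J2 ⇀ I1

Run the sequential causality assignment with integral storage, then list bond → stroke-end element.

#0 |TF1
#1 |J2
#2 |J1
#3 |J2
#4 |I1

b2 stroke→J1  (source Se1 imposes e)
b3 stroke→J2  (Se2 fixes effort; stroke away)
b0 stroke→TF1  (J1 effort already set via bond 2)
b1 stroke→J2  (TF TF1: opposite of bond 0)
b4 stroke→I1  (J2: last free bond brings flow in)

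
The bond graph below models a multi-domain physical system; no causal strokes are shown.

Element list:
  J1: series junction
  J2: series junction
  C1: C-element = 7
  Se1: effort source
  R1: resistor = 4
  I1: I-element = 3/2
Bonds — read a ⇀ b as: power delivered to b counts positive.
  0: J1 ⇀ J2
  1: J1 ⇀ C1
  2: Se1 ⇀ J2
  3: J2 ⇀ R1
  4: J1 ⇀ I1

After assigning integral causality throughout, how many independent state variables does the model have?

b2 →J2  (Se1 fixes effort; stroke away)
b1 →J1  (C1 outputs effort q/C1)
b4 →I1  (I1: I, integral causality)
b0 →J1  (common-f at J1 fixed by 4)
b3 →J2  (1-jn J2 has f-setter on 0)

2  (C1, I1 all integral)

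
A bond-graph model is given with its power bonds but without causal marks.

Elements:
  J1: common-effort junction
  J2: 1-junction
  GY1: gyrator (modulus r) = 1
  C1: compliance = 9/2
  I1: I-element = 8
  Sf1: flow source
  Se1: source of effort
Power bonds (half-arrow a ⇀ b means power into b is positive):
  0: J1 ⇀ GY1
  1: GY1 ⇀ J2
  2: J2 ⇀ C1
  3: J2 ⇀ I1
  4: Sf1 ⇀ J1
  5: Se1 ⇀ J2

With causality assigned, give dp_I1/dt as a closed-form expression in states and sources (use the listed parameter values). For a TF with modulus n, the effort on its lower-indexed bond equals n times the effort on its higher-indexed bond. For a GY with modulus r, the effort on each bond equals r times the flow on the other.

dp_I1/dt = E_Se1 + F_Sf1 - 2*q_C1/9

bond 4 →Sf1  (source Sf1 imposes f)
bond 5 →J2  (Se1: effort source, stroke at far end)
bond 0 →J1  (J1: last free bond brings effort in)
bond 1 →J2  (GY GY1: same side as bond 0)
bond 2 →J2  (C1 integral (e out))
bond 3 →I1  (closing 1-jn rule on J2)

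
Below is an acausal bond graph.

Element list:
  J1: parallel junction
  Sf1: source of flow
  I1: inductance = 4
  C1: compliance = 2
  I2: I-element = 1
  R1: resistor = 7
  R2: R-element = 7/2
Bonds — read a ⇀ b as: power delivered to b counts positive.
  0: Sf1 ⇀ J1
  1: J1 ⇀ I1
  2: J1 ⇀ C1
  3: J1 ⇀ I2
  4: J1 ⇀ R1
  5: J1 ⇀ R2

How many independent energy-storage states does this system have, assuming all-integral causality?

β0 stroke at Sf1  (Sf1 fixes flow; stroke at Sf1)
β1 stroke at I1  (I1: I, integral causality)
β2 stroke at J1  (prefer integral on C1)
β3 stroke at I2  (J1 effort already set via bond 2)
β4 stroke at R1  (0-jn J1 has e-setter on 2)
β5 stroke at R2  (J1: bond 2 brought effort, rest push out)

3  (C1, I1, I2 all integral)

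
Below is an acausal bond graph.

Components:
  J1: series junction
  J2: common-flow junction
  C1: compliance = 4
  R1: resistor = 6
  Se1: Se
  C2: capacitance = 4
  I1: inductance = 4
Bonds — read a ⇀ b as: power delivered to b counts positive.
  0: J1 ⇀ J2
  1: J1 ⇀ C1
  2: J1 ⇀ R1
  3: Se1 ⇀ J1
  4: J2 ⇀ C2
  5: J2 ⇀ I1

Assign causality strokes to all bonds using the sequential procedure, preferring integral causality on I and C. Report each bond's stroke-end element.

β0 stroke at J2
β1 stroke at J1
β2 stroke at J1
β3 stroke at J1
β4 stroke at J2
β5 stroke at I1

#3 →J1  (Se1 (Se) sets effort on bond)
#1 →J1  (C1: C, integral causality)
#4 →J2  (C2: C, integral causality)
#5 →I1  (I1 integral (f out))
#0 →J2  (common-f at J2 fixed by 5)
#2 →J1  (1-jn J1 has f-setter on 0)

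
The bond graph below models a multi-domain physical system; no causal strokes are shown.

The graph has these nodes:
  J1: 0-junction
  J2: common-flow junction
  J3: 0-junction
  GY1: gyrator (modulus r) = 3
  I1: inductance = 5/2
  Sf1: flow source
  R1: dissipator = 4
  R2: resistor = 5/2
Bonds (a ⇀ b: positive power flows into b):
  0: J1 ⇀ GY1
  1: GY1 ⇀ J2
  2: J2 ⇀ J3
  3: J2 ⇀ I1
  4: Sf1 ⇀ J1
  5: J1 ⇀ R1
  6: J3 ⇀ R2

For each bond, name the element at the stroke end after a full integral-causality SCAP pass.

#4 stroke at Sf1  (Sf1 fixes flow; stroke at Sf1)
#3 stroke at I1  (I1 outputs flow p/I1)
#1 stroke at J2  (common-f at J2 fixed by 3)
#2 stroke at J2  (J2: bond 3 brought flow, rest push out)
#6 stroke at J3  (J3 needs exactly one e-in)
#0 stroke at J1  (through GY1, causality inverts; strokes same side of GY1)
#5 stroke at R1  (J1: bond 0 brought effort, rest push out)

b0 stroke→J1
b1 stroke→J2
b2 stroke→J2
b3 stroke→I1
b4 stroke→Sf1
b5 stroke→R1
b6 stroke→J3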